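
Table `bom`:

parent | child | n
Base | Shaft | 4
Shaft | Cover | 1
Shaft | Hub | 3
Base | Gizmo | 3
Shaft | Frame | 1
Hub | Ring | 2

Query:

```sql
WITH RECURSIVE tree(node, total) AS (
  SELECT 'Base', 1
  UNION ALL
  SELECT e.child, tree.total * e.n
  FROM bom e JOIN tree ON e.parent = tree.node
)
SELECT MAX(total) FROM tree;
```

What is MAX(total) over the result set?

24

Base: (Base, total=1).
Iteration 1: components of {Base} -> Gizmo = 1*3 = 3, Shaft = 1*4 = 4.
Iteration 2: components of {Gizmo,Shaft} -> Cover = 4*1 = 4, Frame = 4*1 = 4, Hub = 4*3 = 12.
Iteration 3: components of {Cover,Frame,Hub} -> Ring = 12*2 = 24.
Iteration 4: no further components; recursion stops.
total values: 1, 4, 3, 4, 12, 4, 24; the maximum is 24.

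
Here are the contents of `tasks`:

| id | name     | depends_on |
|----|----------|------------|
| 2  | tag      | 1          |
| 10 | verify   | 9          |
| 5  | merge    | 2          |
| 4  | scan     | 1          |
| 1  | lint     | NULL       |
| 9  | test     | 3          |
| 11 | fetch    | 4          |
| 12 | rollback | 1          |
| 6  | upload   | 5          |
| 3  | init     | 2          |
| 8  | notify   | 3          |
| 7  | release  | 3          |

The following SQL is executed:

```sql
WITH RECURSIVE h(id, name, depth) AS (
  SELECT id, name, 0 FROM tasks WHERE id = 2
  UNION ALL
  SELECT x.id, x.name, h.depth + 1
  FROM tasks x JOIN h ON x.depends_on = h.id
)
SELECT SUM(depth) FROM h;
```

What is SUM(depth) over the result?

Base: id=2 (tag) at depth 0.
Iteration 1: rows with depends_on in {2} -> init (id 3, depth 1), merge (id 5, depth 1).
Iteration 2: rows with depends_on in {3,5} -> upload (id 6, depth 2), release (id 7, depth 2), notify (id 8, depth 2), test (id 9, depth 2).
Iteration 3: rows with depends_on in {6,7,8,9} -> verify (id 10, depth 3).
Iteration 4: no rows with depends_on in {10}; recursion stops.
SUM(depth) = 0 + 1 + 1 + 2 + 2 + 2 + 2 + 3 = 13.

13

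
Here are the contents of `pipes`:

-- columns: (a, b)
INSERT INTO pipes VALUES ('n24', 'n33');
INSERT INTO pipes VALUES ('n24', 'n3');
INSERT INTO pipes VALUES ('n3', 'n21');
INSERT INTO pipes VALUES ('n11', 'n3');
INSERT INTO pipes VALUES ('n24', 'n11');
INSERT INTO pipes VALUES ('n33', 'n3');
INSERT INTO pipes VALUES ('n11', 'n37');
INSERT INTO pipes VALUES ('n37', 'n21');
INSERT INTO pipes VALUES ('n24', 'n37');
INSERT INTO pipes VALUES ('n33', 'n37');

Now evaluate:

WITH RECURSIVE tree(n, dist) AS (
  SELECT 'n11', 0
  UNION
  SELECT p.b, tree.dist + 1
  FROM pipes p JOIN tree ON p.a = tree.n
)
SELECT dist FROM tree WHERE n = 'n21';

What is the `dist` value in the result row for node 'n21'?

Base: (n11, dist=0).
Iteration 1: edges from {n11} -> (n3, dist=1), (n37, dist=1).
Iteration 2: edges from {n3,n37} -> (n21, dist=2). [UNION drops 1 duplicate row(s)]
Iteration 3: no outgoing edges from {n21}; recursion stops.

2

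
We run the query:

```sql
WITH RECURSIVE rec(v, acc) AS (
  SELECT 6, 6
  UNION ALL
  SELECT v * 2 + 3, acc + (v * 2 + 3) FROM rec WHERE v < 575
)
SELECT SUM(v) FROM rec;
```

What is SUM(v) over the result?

Base: v=6, acc=6.
Iteration 1: 6 < 575 holds -> v = 6 * 2 + 3 = 15, acc = 6 + 15 = 21.
Iteration 2: 15 < 575 holds -> v = 15 * 2 + 3 = 33, acc = 21 + 33 = 54.
Iteration 3: 33 < 575 holds -> v = 33 * 2 + 3 = 69, acc = 54 + 69 = 123.
Iteration 4: 69 < 575 holds -> v = 69 * 2 + 3 = 141, acc = 123 + 141 = 264.
Iteration 5: 141 < 575 holds -> v = 141 * 2 + 3 = 285, acc = 264 + 285 = 549.
Iteration 6: 285 < 575 holds -> v = 285 * 2 + 3 = 573, acc = 549 + 573 = 1122.
Iteration 7: 573 < 575 holds -> v = 573 * 2 + 3 = 1149, acc = 1122 + 1149 = 2271.
Iteration 8: 1149 < 575 fails; recursion stops.
SUM(v) = 6 + 15 + 33 + 69 + 141 + 285 + 573 + 1149 = 2271.

2271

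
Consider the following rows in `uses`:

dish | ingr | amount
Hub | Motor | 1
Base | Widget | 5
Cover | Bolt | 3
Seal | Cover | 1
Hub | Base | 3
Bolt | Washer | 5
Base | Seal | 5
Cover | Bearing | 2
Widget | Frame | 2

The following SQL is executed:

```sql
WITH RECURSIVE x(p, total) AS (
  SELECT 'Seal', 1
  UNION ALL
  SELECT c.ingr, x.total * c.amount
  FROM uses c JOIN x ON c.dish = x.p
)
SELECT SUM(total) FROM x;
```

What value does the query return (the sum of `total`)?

Base: (Seal, total=1).
Iteration 1: components of {Seal} -> Cover = 1*1 = 1.
Iteration 2: components of {Cover} -> Bearing = 1*2 = 2, Bolt = 1*3 = 3.
Iteration 3: components of {Bearing,Bolt} -> Washer = 3*5 = 15.
Iteration 4: no further components; recursion stops.
SUM(total) = 1 + 1 + 3 + 2 + 15 = 22.

22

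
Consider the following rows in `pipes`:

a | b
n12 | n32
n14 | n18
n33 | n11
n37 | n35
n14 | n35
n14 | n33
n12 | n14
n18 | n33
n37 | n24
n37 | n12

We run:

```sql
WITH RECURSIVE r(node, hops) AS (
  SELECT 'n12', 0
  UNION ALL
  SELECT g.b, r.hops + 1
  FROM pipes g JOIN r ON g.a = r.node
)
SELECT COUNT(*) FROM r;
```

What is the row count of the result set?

Base: (n12, hops=0).
Iteration 1: edges from {n12} -> (n14, hops=1), (n32, hops=1).
Iteration 2: edges from {n14,n32} -> (n18, hops=2), (n33, hops=2), (n35, hops=2).
Iteration 3: edges from {n18,n33,n35} -> (n11, hops=3), (n33, hops=3).
Iteration 4: edges from {n11,n33} -> (n11, hops=4).
Iteration 5: no outgoing edges from {n11}; recursion stops.
Total rows emitted: 9.

9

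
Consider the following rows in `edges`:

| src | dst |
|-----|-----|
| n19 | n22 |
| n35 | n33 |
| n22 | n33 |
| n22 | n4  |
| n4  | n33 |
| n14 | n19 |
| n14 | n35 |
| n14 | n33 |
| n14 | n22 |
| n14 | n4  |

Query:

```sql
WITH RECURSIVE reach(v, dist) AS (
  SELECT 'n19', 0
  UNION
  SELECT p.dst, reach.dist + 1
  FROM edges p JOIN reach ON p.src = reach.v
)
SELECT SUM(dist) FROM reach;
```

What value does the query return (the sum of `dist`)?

Base: (n19, dist=0).
Iteration 1: edges from {n19} -> (n22, dist=1).
Iteration 2: edges from {n22} -> (n33, dist=2), (n4, dist=2).
Iteration 3: edges from {n33,n4} -> (n33, dist=3).
Iteration 4: no outgoing edges from {n33}; recursion stops.
SUM(dist) = 0 + 1 + 2 + 2 + 3 = 8.

8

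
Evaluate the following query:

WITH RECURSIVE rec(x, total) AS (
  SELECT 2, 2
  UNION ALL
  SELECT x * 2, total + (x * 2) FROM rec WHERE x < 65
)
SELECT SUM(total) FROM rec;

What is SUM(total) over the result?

494

Base: x=2, total=2.
Iteration 1: 2 < 65 holds -> x = 2 * 2 = 4, total = 2 + 4 = 6.
Iteration 2: 4 < 65 holds -> x = 4 * 2 = 8, total = 6 + 8 = 14.
Iteration 3: 8 < 65 holds -> x = 8 * 2 = 16, total = 14 + 16 = 30.
Iteration 4: 16 < 65 holds -> x = 16 * 2 = 32, total = 30 + 32 = 62.
Iteration 5: 32 < 65 holds -> x = 32 * 2 = 64, total = 62 + 64 = 126.
Iteration 6: 64 < 65 holds -> x = 64 * 2 = 128, total = 126 + 128 = 254.
Iteration 7: 128 < 65 fails; recursion stops.
SUM(total) = 2 + 6 + 14 + 30 + 62 + 126 + 254 = 494.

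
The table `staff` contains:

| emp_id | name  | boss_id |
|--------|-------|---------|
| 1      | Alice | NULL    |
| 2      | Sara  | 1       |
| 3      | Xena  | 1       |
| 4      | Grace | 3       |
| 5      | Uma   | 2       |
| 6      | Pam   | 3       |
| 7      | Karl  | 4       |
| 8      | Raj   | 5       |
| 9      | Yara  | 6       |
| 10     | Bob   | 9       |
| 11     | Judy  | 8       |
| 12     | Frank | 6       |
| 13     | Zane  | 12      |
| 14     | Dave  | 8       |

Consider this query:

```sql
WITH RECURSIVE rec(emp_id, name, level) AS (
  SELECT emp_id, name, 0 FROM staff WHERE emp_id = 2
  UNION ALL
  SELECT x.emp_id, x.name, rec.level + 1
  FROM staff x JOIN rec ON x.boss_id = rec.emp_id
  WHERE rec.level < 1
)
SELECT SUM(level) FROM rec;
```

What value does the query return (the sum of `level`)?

Base: emp_id=2 (Sara) at level 0.
Iteration 1: rows with boss_id in {2} -> Uma (id 5, level 1).
Iteration 2: level < 1 fails for all current rows; recursion stops.
SUM(level) = 0 + 1 = 1.

1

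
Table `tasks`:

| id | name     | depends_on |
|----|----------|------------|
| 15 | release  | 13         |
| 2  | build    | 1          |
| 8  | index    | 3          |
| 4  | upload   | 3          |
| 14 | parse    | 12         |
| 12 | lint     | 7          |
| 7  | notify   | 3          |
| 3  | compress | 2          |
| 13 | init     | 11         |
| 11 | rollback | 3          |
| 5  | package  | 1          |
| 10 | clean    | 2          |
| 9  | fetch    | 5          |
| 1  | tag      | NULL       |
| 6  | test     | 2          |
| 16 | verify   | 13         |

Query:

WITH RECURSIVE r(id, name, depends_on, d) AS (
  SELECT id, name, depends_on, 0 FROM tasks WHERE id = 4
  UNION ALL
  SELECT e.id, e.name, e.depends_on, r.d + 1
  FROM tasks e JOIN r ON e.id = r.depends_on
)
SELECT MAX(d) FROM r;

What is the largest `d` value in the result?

Base: id=4 (upload), depends_on=3, d 0.
Iteration 1: join on id=3 -> compress (id 3, depends_on=2, d 1).
Iteration 2: join on id=2 -> build (id 2, depends_on=1, d 2).
Iteration 3: join on id=1 -> tag (id 1, depends_on=NULL, d 3).
Iteration 4: depends_on is NULL; no match; recursion stops.
d values: 0, 1, 2, 3; the maximum is 3.

3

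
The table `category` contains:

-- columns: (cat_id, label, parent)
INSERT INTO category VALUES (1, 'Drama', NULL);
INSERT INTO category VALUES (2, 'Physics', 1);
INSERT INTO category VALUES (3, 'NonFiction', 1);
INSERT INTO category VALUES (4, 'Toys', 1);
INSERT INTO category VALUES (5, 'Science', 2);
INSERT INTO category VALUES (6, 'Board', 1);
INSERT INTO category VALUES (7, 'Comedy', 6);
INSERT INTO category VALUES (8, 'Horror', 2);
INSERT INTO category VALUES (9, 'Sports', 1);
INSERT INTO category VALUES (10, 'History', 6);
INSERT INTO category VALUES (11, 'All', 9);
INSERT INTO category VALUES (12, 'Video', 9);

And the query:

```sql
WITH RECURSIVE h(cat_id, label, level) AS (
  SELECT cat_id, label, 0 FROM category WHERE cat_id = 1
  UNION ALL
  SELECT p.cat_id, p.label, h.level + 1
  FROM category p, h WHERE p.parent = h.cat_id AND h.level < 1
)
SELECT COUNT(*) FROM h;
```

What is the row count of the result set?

Base: cat_id=1 (Drama) at level 0.
Iteration 1: rows with parent in {1} -> Physics (id 2, level 1), NonFiction (id 3, level 1), Toys (id 4, level 1), Board (id 6, level 1), Sports (id 9, level 1).
Iteration 2: level < 1 fails for all current rows; recursion stops.
Total rows emitted: 6.

6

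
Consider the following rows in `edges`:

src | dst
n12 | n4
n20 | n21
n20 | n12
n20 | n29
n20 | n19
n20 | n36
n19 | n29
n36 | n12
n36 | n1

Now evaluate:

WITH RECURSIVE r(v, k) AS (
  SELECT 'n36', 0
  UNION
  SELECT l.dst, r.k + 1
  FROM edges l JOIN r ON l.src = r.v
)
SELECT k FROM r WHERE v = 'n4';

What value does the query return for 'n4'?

Base: (n36, k=0).
Iteration 1: edges from {n36} -> (n1, k=1), (n12, k=1).
Iteration 2: edges from {n1,n12} -> (n4, k=2).
Iteration 3: no outgoing edges from {n4}; recursion stops.

2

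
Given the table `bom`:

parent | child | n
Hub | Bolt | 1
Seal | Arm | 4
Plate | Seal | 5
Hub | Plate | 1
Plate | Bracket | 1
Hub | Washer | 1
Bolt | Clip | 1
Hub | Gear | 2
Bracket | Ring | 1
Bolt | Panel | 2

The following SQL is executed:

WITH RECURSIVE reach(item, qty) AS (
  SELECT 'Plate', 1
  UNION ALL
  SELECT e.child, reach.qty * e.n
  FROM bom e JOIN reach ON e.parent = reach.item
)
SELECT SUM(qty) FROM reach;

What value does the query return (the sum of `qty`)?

28

Base: (Plate, qty=1).
Iteration 1: components of {Plate} -> Bracket = 1*1 = 1, Seal = 1*5 = 5.
Iteration 2: components of {Bracket,Seal} -> Arm = 5*4 = 20, Ring = 1*1 = 1.
Iteration 3: no further components; recursion stops.
SUM(qty) = 1 + 5 + 1 + 20 + 1 = 28.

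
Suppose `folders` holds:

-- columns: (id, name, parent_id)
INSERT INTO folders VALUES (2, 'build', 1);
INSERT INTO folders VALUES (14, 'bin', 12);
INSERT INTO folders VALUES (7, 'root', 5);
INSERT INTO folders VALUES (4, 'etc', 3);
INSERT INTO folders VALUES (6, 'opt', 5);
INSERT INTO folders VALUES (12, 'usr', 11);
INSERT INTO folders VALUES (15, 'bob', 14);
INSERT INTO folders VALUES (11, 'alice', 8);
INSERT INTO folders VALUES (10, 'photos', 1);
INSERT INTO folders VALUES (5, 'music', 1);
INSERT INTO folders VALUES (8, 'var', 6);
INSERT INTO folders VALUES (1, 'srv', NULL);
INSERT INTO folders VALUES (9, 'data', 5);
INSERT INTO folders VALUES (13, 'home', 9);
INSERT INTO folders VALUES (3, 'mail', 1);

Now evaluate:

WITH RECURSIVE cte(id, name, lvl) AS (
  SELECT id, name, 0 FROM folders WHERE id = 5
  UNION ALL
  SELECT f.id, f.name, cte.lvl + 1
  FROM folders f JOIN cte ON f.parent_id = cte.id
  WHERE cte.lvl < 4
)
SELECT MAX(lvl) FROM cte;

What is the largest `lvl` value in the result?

4

Base: id=5 (music) at lvl 0.
Iteration 1: rows with parent_id in {5} -> opt (id 6, lvl 1), root (id 7, lvl 1), data (id 9, lvl 1).
Iteration 2: rows with parent_id in {6,7,9} -> var (id 8, lvl 2), home (id 13, lvl 2).
Iteration 3: rows with parent_id in {8,13} -> alice (id 11, lvl 3).
Iteration 4: rows with parent_id in {11} -> usr (id 12, lvl 4).
Iteration 5: lvl < 4 fails for all current rows; recursion stops.
lvl values: 0, 1, 1, 1, 2, 2, 3, 4; the maximum is 4.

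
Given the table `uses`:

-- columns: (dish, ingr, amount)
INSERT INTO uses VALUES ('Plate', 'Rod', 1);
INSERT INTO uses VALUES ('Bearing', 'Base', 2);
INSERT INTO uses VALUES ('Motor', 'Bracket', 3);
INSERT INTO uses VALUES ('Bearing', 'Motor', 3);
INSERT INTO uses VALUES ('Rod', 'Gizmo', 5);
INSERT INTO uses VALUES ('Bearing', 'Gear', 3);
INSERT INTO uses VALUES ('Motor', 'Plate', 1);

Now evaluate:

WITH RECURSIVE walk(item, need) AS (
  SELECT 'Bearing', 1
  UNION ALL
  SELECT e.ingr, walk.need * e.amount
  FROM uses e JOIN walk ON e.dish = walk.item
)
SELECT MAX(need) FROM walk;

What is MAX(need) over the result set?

Base: (Bearing, need=1).
Iteration 1: components of {Bearing} -> Base = 1*2 = 2, Gear = 1*3 = 3, Motor = 1*3 = 3.
Iteration 2: components of {Base,Gear,Motor} -> Bracket = 3*3 = 9, Plate = 3*1 = 3.
Iteration 3: components of {Bracket,Plate} -> Rod = 3*1 = 3.
Iteration 4: components of {Rod} -> Gizmo = 3*5 = 15.
Iteration 5: no further components; recursion stops.
need values: 1, 3, 2, 3, 3, 9, 3, 15; the maximum is 15.

15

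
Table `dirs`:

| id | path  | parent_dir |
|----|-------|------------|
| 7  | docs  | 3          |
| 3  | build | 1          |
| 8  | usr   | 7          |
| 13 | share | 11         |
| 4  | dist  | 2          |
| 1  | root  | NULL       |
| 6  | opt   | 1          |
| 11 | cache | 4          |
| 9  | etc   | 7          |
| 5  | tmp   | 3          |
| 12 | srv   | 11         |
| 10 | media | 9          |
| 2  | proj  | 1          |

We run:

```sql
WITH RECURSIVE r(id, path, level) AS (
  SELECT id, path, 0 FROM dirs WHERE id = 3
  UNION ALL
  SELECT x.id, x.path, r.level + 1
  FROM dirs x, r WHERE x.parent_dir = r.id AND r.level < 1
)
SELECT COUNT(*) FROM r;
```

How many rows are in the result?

Base: id=3 (build) at level 0.
Iteration 1: rows with parent_dir in {3} -> tmp (id 5, level 1), docs (id 7, level 1).
Iteration 2: level < 1 fails for all current rows; recursion stops.
Total rows emitted: 3.

3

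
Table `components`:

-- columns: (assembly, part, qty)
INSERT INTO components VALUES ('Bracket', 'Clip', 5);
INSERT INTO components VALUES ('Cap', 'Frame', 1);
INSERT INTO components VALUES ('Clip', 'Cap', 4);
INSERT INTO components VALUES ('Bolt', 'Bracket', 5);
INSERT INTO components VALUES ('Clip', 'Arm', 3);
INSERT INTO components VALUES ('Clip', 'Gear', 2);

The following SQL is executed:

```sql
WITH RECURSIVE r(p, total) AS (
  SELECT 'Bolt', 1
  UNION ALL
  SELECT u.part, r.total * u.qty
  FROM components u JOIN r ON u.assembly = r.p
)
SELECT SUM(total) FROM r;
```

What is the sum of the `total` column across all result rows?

Base: (Bolt, total=1).
Iteration 1: components of {Bolt} -> Bracket = 1*5 = 5.
Iteration 2: components of {Bracket} -> Clip = 5*5 = 25.
Iteration 3: components of {Clip} -> Arm = 25*3 = 75, Cap = 25*4 = 100, Gear = 25*2 = 50.
Iteration 4: components of {Arm,Cap,Gear} -> Frame = 100*1 = 100.
Iteration 5: no further components; recursion stops.
SUM(total) = 1 + 5 + 25 + 75 + 100 + 50 + 100 = 356.

356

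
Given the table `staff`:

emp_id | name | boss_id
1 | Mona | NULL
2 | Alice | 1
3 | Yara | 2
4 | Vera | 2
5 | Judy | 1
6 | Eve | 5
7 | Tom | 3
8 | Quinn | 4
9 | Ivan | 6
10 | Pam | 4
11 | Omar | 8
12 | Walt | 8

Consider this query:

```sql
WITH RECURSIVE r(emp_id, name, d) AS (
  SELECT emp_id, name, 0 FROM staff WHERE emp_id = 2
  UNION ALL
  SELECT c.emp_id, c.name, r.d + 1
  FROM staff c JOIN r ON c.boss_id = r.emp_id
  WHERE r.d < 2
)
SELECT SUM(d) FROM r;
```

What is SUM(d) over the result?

8

Base: emp_id=2 (Alice) at d 0.
Iteration 1: rows with boss_id in {2} -> Yara (id 3, d 1), Vera (id 4, d 1).
Iteration 2: rows with boss_id in {3,4} -> Tom (id 7, d 2), Quinn (id 8, d 2), Pam (id 10, d 2).
Iteration 3: d < 2 fails for all current rows; recursion stops.
SUM(d) = 0 + 1 + 1 + 2 + 2 + 2 = 8.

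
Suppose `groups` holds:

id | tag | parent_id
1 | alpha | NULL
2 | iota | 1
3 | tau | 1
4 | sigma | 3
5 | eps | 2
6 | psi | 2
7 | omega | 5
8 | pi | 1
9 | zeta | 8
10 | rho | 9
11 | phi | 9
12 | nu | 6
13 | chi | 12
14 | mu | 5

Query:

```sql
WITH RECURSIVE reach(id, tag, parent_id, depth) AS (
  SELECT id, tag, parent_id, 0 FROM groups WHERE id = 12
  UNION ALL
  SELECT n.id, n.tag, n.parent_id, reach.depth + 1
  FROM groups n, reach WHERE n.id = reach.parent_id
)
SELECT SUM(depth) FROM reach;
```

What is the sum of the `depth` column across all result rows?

Base: id=12 (nu), parent_id=6, depth 0.
Iteration 1: join on id=6 -> psi (id 6, parent_id=2, depth 1).
Iteration 2: join on id=2 -> iota (id 2, parent_id=1, depth 2).
Iteration 3: join on id=1 -> alpha (id 1, parent_id=NULL, depth 3).
Iteration 4: parent_id is NULL; no match; recursion stops.
SUM(depth) = 0 + 1 + 2 + 3 = 6.

6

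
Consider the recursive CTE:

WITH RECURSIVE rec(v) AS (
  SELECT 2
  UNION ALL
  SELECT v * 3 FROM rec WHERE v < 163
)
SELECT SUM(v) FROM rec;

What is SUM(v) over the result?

728

Base: v=2.
Iteration 1: 2 < 163 holds -> v = 2 * 3 = 6.
Iteration 2: 6 < 163 holds -> v = 6 * 3 = 18.
Iteration 3: 18 < 163 holds -> v = 18 * 3 = 54.
Iteration 4: 54 < 163 holds -> v = 54 * 3 = 162.
Iteration 5: 162 < 163 holds -> v = 162 * 3 = 486.
Iteration 6: 486 < 163 fails; recursion stops.
SUM(v) = 2 + 6 + 18 + 54 + 162 + 486 = 728.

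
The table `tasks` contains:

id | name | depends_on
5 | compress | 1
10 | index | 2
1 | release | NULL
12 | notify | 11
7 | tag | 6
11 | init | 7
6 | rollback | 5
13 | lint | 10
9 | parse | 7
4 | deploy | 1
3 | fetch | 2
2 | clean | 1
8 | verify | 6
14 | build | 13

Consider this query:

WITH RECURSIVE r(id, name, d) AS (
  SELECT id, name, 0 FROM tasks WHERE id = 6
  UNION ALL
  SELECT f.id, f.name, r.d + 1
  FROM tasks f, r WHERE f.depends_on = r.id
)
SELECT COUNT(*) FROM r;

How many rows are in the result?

6

Base: id=6 (rollback) at d 0.
Iteration 1: rows with depends_on in {6} -> tag (id 7, d 1), verify (id 8, d 1).
Iteration 2: rows with depends_on in {7,8} -> parse (id 9, d 2), init (id 11, d 2).
Iteration 3: rows with depends_on in {9,11} -> notify (id 12, d 3).
Iteration 4: no rows with depends_on in {12}; recursion stops.
Total rows emitted: 6.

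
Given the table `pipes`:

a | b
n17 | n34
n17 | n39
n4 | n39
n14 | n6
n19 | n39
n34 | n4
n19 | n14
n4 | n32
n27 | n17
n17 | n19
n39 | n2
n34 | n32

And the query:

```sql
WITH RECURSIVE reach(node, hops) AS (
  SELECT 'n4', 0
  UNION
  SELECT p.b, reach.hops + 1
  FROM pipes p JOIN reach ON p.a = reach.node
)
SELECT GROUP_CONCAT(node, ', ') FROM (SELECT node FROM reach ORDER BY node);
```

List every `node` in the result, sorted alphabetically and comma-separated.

Base: (n4, hops=0).
Iteration 1: edges from {n4} -> (n32, hops=1), (n39, hops=1).
Iteration 2: edges from {n32,n39} -> (n2, hops=2).
Iteration 3: no outgoing edges from {n2}; recursion stops.

n2, n32, n39, n4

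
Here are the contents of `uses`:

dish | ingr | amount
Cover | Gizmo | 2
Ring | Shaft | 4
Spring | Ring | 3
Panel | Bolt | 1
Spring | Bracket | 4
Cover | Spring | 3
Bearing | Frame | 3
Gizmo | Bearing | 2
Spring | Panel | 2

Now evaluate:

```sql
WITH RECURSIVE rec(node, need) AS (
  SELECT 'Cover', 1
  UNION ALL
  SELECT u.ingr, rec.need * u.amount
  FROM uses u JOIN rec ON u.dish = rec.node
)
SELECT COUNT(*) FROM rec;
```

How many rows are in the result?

Base: (Cover, need=1).
Iteration 1: components of {Cover} -> Gizmo = 1*2 = 2, Spring = 1*3 = 3.
Iteration 2: components of {Gizmo,Spring} -> Bearing = 2*2 = 4, Bracket = 3*4 = 12, Panel = 3*2 = 6, Ring = 3*3 = 9.
Iteration 3: components of {Bearing,Bracket,Panel,Ring} -> Bolt = 6*1 = 6, Frame = 4*3 = 12, Shaft = 9*4 = 36.
Iteration 4: no further components; recursion stops.
Total rows emitted: 10.

10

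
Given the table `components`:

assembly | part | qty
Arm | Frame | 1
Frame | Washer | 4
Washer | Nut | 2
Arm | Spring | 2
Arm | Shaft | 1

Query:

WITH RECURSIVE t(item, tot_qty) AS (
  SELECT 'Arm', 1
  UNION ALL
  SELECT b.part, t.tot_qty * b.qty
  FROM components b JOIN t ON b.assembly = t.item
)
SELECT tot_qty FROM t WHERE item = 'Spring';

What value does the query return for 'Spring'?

Base: (Arm, tot_qty=1).
Iteration 1: components of {Arm} -> Frame = 1*1 = 1, Shaft = 1*1 = 1, Spring = 1*2 = 2.
Iteration 2: components of {Frame,Shaft,Spring} -> Washer = 1*4 = 4.
Iteration 3: components of {Washer} -> Nut = 4*2 = 8.
Iteration 4: no further components; recursion stops.

2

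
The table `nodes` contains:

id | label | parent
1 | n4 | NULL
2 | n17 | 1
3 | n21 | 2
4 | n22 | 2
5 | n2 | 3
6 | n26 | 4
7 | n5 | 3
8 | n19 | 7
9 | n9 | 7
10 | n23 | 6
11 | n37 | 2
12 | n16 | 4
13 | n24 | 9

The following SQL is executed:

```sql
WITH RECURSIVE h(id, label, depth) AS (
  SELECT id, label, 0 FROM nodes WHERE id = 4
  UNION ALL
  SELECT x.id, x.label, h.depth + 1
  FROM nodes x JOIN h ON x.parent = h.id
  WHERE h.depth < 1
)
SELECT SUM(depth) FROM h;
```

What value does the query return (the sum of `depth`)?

Base: id=4 (n22) at depth 0.
Iteration 1: rows with parent in {4} -> n26 (id 6, depth 1), n16 (id 12, depth 1).
Iteration 2: depth < 1 fails for all current rows; recursion stops.
SUM(depth) = 0 + 1 + 1 = 2.

2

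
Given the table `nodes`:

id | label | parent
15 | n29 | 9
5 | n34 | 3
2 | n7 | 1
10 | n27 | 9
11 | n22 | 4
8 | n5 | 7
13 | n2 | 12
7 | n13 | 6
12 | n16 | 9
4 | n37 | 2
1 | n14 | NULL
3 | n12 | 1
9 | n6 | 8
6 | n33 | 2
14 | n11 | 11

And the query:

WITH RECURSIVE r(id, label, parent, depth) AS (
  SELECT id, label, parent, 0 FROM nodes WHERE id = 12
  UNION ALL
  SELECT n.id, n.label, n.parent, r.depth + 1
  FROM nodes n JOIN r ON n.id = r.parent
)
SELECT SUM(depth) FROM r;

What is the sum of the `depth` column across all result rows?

Base: id=12 (n16), parent=9, depth 0.
Iteration 1: join on id=9 -> n6 (id 9, parent=8, depth 1).
Iteration 2: join on id=8 -> n5 (id 8, parent=7, depth 2).
Iteration 3: join on id=7 -> n13 (id 7, parent=6, depth 3).
Iteration 4: join on id=6 -> n33 (id 6, parent=2, depth 4).
Iteration 5: join on id=2 -> n7 (id 2, parent=1, depth 5).
Iteration 6: join on id=1 -> n14 (id 1, parent=NULL, depth 6).
Iteration 7: parent is NULL; no match; recursion stops.
SUM(depth) = 0 + 1 + 2 + 3 + 4 + 5 + 6 = 21.

21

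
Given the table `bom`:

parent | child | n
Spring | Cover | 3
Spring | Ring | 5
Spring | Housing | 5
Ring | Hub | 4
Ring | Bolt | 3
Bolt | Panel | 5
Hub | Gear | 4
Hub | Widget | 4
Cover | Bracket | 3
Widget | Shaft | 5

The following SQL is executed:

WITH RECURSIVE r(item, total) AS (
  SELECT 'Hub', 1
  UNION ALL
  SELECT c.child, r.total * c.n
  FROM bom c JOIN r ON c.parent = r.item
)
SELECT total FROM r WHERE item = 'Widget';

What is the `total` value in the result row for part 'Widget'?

4

Base: (Hub, total=1).
Iteration 1: components of {Hub} -> Gear = 1*4 = 4, Widget = 1*4 = 4.
Iteration 2: components of {Gear,Widget} -> Shaft = 4*5 = 20.
Iteration 3: no further components; recursion stops.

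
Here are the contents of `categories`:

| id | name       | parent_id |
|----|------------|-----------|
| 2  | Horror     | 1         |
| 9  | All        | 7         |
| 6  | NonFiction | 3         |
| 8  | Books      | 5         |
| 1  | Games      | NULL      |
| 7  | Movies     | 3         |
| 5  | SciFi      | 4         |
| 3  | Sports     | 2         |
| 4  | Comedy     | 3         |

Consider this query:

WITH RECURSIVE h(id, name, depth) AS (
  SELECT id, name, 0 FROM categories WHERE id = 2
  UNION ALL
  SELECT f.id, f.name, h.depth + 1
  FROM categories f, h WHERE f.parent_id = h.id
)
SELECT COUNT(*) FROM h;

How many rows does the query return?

Base: id=2 (Horror) at depth 0.
Iteration 1: rows with parent_id in {2} -> Sports (id 3, depth 1).
Iteration 2: rows with parent_id in {3} -> Comedy (id 4, depth 2), NonFiction (id 6, depth 2), Movies (id 7, depth 2).
Iteration 3: rows with parent_id in {4,6,7} -> SciFi (id 5, depth 3), All (id 9, depth 3).
Iteration 4: rows with parent_id in {5,9} -> Books (id 8, depth 4).
Iteration 5: no rows with parent_id in {8}; recursion stops.
Total rows emitted: 8.

8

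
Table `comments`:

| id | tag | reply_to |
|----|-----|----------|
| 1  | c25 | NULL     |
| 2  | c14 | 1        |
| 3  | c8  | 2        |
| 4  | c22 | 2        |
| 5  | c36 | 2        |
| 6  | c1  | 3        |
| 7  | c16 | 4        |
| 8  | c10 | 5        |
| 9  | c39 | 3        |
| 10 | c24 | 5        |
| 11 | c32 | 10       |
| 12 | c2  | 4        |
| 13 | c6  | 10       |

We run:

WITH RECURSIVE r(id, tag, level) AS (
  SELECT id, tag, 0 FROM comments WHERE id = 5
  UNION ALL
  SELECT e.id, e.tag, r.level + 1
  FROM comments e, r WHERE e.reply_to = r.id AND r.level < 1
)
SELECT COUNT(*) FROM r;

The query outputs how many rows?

Base: id=5 (c36) at level 0.
Iteration 1: rows with reply_to in {5} -> c10 (id 8, level 1), c24 (id 10, level 1).
Iteration 2: level < 1 fails for all current rows; recursion stops.
Total rows emitted: 3.

3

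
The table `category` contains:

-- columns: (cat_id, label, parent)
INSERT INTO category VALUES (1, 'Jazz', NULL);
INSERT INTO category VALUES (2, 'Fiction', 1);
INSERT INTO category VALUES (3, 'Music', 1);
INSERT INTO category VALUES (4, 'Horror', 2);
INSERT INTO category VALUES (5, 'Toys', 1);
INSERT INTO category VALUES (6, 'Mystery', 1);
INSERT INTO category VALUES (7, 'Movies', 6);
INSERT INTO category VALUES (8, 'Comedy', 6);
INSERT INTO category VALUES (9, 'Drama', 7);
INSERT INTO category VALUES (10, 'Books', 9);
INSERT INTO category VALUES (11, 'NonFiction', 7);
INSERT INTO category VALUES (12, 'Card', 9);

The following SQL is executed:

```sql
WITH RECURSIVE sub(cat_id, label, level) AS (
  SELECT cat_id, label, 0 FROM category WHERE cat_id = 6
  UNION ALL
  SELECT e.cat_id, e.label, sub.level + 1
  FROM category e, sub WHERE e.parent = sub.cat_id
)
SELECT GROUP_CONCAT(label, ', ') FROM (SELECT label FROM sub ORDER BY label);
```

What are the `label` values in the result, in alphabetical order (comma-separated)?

Base: cat_id=6 (Mystery) at level 0.
Iteration 1: rows with parent in {6} -> Movies (id 7, level 1), Comedy (id 8, level 1).
Iteration 2: rows with parent in {7,8} -> Drama (id 9, level 2), NonFiction (id 11, level 2).
Iteration 3: rows with parent in {9,11} -> Books (id 10, level 3), Card (id 12, level 3).
Iteration 4: no rows with parent in {10,12}; recursion stops.

Books, Card, Comedy, Drama, Movies, Mystery, NonFiction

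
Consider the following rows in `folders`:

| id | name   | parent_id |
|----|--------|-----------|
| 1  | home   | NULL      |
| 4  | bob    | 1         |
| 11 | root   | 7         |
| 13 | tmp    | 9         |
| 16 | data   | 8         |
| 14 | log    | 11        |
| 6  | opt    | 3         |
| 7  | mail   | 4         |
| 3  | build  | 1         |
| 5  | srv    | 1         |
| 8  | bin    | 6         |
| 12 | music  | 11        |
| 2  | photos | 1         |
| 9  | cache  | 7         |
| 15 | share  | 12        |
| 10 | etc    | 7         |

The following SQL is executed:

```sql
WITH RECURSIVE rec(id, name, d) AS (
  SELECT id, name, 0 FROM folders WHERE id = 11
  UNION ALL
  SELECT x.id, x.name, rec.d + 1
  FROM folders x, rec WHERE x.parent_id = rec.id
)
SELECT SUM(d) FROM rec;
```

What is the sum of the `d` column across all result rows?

4

Base: id=11 (root) at d 0.
Iteration 1: rows with parent_id in {11} -> music (id 12, d 1), log (id 14, d 1).
Iteration 2: rows with parent_id in {12,14} -> share (id 15, d 2).
Iteration 3: no rows with parent_id in {15}; recursion stops.
SUM(d) = 0 + 1 + 1 + 2 = 4.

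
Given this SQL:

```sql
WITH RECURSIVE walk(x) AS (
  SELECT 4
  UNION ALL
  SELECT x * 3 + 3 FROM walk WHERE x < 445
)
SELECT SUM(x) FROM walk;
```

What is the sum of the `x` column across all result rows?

Base: x=4.
Iteration 1: 4 < 445 holds -> x = 4 * 3 + 3 = 15.
Iteration 2: 15 < 445 holds -> x = 15 * 3 + 3 = 48.
Iteration 3: 48 < 445 holds -> x = 48 * 3 + 3 = 147.
Iteration 4: 147 < 445 holds -> x = 147 * 3 + 3 = 444.
Iteration 5: 444 < 445 holds -> x = 444 * 3 + 3 = 1335.
Iteration 6: 1335 < 445 fails; recursion stops.
SUM(x) = 4 + 15 + 48 + 147 + 444 + 1335 = 1993.

1993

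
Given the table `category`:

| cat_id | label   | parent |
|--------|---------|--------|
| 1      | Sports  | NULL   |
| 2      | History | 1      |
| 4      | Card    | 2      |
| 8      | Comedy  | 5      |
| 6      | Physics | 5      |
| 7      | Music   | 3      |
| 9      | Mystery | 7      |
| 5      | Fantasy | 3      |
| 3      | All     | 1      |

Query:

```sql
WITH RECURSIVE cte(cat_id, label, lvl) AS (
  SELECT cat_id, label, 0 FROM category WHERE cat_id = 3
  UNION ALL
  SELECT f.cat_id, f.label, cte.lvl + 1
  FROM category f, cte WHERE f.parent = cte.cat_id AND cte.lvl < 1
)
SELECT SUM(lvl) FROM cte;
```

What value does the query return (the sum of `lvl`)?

Base: cat_id=3 (All) at lvl 0.
Iteration 1: rows with parent in {3} -> Fantasy (id 5, lvl 1), Music (id 7, lvl 1).
Iteration 2: lvl < 1 fails for all current rows; recursion stops.
SUM(lvl) = 0 + 1 + 1 = 2.

2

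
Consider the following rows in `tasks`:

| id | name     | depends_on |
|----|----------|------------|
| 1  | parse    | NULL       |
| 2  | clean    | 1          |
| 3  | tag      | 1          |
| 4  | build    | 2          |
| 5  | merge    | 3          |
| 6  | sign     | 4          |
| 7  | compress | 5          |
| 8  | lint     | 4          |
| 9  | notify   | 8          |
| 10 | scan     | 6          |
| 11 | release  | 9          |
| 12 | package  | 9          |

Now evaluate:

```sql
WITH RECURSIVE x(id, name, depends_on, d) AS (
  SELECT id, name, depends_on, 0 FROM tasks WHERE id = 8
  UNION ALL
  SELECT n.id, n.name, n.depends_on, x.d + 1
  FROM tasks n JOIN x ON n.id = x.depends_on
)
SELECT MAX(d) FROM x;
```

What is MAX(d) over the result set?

Base: id=8 (lint), depends_on=4, d 0.
Iteration 1: join on id=4 -> build (id 4, depends_on=2, d 1).
Iteration 2: join on id=2 -> clean (id 2, depends_on=1, d 2).
Iteration 3: join on id=1 -> parse (id 1, depends_on=NULL, d 3).
Iteration 4: depends_on is NULL; no match; recursion stops.
d values: 0, 1, 2, 3; the maximum is 3.

3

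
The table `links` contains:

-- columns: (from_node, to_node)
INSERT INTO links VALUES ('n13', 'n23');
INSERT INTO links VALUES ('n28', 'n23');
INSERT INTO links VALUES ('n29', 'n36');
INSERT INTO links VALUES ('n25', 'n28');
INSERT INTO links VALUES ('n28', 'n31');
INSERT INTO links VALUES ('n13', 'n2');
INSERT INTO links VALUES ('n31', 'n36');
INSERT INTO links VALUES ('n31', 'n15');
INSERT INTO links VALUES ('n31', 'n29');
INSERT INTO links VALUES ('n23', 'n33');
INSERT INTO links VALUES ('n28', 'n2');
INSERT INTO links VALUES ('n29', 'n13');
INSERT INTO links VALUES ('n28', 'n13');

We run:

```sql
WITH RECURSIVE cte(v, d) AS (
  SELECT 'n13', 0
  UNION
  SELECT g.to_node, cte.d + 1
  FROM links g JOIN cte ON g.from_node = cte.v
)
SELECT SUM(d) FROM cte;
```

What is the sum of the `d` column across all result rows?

4

Base: (n13, d=0).
Iteration 1: edges from {n13} -> (n2, d=1), (n23, d=1).
Iteration 2: edges from {n2,n23} -> (n33, d=2).
Iteration 3: no outgoing edges from {n33}; recursion stops.
SUM(d) = 0 + 1 + 1 + 2 = 4.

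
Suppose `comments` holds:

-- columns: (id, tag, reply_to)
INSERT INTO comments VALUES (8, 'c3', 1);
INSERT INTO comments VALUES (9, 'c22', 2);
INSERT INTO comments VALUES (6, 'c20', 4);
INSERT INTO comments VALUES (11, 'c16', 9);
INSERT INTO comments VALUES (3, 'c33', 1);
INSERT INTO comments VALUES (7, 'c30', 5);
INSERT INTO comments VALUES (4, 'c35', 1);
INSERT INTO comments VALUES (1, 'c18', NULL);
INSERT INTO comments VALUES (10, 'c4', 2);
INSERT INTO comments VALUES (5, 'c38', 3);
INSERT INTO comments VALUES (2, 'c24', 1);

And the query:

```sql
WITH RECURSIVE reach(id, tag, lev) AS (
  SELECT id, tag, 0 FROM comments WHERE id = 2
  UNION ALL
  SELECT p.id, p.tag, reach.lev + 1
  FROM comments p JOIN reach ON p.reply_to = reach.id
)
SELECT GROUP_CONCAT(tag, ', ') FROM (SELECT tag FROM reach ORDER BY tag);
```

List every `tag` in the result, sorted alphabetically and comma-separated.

Base: id=2 (c24) at lev 0.
Iteration 1: rows with reply_to in {2} -> c22 (id 9, lev 1), c4 (id 10, lev 1).
Iteration 2: rows with reply_to in {9,10} -> c16 (id 11, lev 2).
Iteration 3: no rows with reply_to in {11}; recursion stops.

c16, c22, c24, c4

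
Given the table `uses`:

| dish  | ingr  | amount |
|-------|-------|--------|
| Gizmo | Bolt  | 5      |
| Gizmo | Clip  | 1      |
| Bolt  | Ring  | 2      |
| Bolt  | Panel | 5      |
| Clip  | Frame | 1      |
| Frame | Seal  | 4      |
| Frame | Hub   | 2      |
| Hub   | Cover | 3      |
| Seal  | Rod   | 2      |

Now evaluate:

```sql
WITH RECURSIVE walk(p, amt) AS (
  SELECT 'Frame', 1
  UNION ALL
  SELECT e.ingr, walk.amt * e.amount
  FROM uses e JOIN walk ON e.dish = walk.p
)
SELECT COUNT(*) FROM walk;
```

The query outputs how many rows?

Base: (Frame, amt=1).
Iteration 1: components of {Frame} -> Hub = 1*2 = 2, Seal = 1*4 = 4.
Iteration 2: components of {Hub,Seal} -> Cover = 2*3 = 6, Rod = 4*2 = 8.
Iteration 3: no further components; recursion stops.
Total rows emitted: 5.

5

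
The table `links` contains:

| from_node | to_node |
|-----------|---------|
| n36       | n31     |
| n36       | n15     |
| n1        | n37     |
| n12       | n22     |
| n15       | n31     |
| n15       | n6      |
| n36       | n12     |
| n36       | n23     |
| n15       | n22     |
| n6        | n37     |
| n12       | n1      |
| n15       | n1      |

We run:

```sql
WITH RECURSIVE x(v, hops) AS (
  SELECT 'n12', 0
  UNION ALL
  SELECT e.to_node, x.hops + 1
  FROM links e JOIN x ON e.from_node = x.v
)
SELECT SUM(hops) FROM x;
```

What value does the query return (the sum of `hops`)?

4

Base: (n12, hops=0).
Iteration 1: edges from {n12} -> (n1, hops=1), (n22, hops=1).
Iteration 2: edges from {n1,n22} -> (n37, hops=2).
Iteration 3: no outgoing edges from {n37}; recursion stops.
SUM(hops) = 0 + 1 + 1 + 2 = 4.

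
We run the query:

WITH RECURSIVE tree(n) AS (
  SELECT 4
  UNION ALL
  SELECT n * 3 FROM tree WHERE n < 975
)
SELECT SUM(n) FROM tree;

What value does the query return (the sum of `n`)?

4372

Base: n=4.
Iteration 1: 4 < 975 holds -> n = 4 * 3 = 12.
Iteration 2: 12 < 975 holds -> n = 12 * 3 = 36.
Iteration 3: 36 < 975 holds -> n = 36 * 3 = 108.
Iteration 4: 108 < 975 holds -> n = 108 * 3 = 324.
Iteration 5: 324 < 975 holds -> n = 324 * 3 = 972.
Iteration 6: 972 < 975 holds -> n = 972 * 3 = 2916.
Iteration 7: 2916 < 975 fails; recursion stops.
SUM(n) = 4 + 12 + 36 + 108 + 324 + 972 + 2916 = 4372.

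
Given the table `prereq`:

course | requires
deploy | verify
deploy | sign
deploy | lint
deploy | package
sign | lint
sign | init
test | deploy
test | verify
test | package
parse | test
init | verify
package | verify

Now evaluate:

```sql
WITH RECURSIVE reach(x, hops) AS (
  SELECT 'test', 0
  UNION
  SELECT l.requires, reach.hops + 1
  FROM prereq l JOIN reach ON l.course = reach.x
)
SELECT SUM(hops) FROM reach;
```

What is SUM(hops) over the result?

Base: (test, hops=0).
Iteration 1: edges from {test} -> (deploy, hops=1), (package, hops=1), (verify, hops=1).
Iteration 2: edges from {deploy,package,verify} -> (lint, hops=2), (package, hops=2), (sign, hops=2), (verify, hops=2). [UNION drops 1 duplicate row(s)]
Iteration 3: edges from {lint,package,sign,verify} -> (init, hops=3), (lint, hops=3), (verify, hops=3).
Iteration 4: edges from {init,lint,verify} -> (verify, hops=4).
Iteration 5: no outgoing edges from {verify}; recursion stops.
SUM(hops) = 0 + 1 + 1 + 1 + 2 + 2 + 2 + 2 + 3 + 3 + 3 + 4 = 24.

24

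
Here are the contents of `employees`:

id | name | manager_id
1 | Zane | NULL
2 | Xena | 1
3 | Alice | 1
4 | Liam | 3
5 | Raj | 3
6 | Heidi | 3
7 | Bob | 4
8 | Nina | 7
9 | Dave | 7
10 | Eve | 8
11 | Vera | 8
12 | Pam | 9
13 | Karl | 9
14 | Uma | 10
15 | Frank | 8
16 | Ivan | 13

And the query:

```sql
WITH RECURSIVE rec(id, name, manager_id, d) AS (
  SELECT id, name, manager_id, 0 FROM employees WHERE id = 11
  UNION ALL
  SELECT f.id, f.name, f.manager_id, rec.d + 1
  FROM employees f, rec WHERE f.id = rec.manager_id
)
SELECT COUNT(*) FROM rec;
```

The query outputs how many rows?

Base: id=11 (Vera), manager_id=8, d 0.
Iteration 1: join on id=8 -> Nina (id 8, manager_id=7, d 1).
Iteration 2: join on id=7 -> Bob (id 7, manager_id=4, d 2).
Iteration 3: join on id=4 -> Liam (id 4, manager_id=3, d 3).
Iteration 4: join on id=3 -> Alice (id 3, manager_id=1, d 4).
Iteration 5: join on id=1 -> Zane (id 1, manager_id=NULL, d 5).
Iteration 6: manager_id is NULL; no match; recursion stops.
Total rows emitted: 6.

6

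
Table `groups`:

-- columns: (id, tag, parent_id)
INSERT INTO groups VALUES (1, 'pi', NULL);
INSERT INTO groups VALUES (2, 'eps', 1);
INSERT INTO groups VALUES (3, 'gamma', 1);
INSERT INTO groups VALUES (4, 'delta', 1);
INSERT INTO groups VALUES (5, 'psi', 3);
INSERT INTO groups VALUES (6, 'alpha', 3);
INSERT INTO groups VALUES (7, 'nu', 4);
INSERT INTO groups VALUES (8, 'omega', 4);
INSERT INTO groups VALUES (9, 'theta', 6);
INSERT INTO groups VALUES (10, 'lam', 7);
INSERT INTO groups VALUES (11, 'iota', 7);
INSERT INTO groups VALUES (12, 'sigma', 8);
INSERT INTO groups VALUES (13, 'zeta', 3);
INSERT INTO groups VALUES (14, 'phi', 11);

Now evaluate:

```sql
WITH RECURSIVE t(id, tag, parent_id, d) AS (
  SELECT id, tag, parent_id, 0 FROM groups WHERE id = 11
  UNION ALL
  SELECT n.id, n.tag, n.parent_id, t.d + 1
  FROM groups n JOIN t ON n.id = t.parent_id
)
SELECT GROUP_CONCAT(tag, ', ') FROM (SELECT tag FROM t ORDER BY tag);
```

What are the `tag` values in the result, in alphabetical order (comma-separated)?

Base: id=11 (iota), parent_id=7, d 0.
Iteration 1: join on id=7 -> nu (id 7, parent_id=4, d 1).
Iteration 2: join on id=4 -> delta (id 4, parent_id=1, d 2).
Iteration 3: join on id=1 -> pi (id 1, parent_id=NULL, d 3).
Iteration 4: parent_id is NULL; no match; recursion stops.

delta, iota, nu, pi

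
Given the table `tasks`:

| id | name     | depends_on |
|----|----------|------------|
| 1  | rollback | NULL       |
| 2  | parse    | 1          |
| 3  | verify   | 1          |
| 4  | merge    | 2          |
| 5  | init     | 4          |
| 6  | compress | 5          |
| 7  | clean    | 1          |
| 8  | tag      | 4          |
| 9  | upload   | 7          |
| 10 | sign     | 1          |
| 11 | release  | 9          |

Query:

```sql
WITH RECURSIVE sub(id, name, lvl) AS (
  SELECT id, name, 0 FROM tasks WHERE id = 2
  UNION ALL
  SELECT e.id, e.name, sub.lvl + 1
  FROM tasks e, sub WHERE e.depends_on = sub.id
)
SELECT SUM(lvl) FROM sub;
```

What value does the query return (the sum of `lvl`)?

Base: id=2 (parse) at lvl 0.
Iteration 1: rows with depends_on in {2} -> merge (id 4, lvl 1).
Iteration 2: rows with depends_on in {4} -> init (id 5, lvl 2), tag (id 8, lvl 2).
Iteration 3: rows with depends_on in {5,8} -> compress (id 6, lvl 3).
Iteration 4: no rows with depends_on in {6}; recursion stops.
SUM(lvl) = 0 + 1 + 2 + 2 + 3 = 8.

8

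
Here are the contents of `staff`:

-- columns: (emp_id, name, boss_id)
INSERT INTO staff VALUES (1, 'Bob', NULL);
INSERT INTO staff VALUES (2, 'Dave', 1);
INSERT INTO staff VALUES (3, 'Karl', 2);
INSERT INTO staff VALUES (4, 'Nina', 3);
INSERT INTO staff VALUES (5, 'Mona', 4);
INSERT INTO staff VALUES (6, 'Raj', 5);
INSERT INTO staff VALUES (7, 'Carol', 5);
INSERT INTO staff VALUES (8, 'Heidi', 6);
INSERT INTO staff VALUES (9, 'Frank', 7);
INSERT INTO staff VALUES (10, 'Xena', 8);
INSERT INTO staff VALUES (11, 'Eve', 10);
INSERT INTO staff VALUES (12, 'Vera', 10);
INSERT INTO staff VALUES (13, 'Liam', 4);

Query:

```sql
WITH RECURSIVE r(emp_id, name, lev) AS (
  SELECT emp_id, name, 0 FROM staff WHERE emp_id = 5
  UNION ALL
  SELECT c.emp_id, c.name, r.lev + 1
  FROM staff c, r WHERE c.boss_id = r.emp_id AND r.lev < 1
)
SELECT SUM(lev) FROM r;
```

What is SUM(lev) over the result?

2

Base: emp_id=5 (Mona) at lev 0.
Iteration 1: rows with boss_id in {5} -> Raj (id 6, lev 1), Carol (id 7, lev 1).
Iteration 2: lev < 1 fails for all current rows; recursion stops.
SUM(lev) = 0 + 1 + 1 = 2.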